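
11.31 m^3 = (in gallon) 2988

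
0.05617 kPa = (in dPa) 561.7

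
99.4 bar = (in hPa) 9.94e+04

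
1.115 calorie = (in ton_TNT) 1.115e-09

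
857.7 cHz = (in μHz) 8.577e+06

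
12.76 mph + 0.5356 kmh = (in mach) 0.01719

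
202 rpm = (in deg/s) 1212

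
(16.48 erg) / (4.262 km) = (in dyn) 3.867e-05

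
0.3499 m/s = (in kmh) 1.26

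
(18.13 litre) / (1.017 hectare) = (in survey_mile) 1.108e-09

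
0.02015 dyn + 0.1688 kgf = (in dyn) 1.655e+05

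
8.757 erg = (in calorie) 2.093e-07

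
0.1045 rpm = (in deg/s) 0.627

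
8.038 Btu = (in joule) 8481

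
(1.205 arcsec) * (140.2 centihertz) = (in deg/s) 0.0004693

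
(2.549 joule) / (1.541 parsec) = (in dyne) 5.361e-12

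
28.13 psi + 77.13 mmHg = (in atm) 2.016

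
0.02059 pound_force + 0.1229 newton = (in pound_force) 0.04822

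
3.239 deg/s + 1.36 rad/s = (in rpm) 13.53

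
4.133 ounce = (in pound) 0.2583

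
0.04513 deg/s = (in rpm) 0.007522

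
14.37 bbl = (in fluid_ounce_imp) 8.041e+04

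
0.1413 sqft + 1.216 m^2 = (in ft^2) 13.23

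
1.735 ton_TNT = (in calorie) 1.735e+09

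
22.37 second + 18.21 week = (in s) 1.101e+07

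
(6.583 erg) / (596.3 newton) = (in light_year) 1.167e-25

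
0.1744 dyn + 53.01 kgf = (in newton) 519.9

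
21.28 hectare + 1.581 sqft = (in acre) 52.58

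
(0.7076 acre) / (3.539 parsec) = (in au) 1.753e-25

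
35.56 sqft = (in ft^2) 35.56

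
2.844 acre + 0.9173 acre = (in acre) 3.761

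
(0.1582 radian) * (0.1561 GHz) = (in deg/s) 1.415e+09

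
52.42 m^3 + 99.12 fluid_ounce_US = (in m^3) 52.42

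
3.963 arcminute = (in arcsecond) 237.8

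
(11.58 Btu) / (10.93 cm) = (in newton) 1.118e+05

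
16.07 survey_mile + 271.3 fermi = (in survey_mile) 16.07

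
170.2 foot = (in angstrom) 5.188e+11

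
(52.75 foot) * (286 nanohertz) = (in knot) 8.939e-06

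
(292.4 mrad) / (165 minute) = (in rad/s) 2.954e-05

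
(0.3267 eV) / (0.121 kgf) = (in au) 2.949e-31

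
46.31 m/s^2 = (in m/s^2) 46.31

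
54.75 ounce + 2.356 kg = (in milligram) 3.908e+06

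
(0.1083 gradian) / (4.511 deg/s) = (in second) 0.02161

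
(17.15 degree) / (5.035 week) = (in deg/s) 5.632e-06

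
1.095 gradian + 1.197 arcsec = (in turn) 0.002738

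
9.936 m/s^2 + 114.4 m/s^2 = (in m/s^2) 124.3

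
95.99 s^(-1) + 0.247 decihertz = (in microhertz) 9.601e+07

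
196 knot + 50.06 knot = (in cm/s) 1.266e+04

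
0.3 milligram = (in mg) 0.3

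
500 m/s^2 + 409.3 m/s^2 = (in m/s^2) 909.3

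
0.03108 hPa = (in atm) 3.067e-05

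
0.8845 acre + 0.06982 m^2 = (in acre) 0.8845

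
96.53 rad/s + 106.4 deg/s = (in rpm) 939.5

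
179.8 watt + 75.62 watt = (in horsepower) 0.3425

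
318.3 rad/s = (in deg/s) 1.824e+04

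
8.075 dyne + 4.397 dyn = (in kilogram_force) 1.272e-05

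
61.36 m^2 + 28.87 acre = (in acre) 28.89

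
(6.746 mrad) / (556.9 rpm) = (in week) 1.913e-10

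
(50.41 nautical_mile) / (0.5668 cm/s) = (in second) 1.647e+07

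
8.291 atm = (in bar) 8.401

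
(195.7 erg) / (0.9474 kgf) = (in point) 0.005971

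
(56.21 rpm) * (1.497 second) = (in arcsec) 1.818e+06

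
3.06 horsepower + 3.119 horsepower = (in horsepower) 6.179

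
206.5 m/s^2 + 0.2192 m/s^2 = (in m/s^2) 206.7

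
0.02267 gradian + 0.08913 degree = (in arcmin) 6.572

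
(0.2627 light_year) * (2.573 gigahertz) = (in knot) 1.243e+25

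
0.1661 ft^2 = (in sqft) 0.1661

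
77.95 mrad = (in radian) 0.07795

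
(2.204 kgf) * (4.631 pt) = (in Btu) 3.347e-05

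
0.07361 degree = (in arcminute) 4.417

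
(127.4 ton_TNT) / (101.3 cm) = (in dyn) 5.262e+16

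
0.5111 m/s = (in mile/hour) 1.143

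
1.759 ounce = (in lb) 0.1099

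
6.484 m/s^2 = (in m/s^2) 6.484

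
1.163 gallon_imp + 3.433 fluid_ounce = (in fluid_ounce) 182.2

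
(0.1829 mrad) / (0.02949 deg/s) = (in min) 0.005923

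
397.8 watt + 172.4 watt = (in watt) 570.2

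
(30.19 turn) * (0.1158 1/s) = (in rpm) 209.8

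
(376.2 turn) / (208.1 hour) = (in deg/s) 0.1808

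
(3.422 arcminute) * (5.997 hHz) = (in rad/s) 0.597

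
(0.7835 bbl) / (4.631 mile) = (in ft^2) 0.0001799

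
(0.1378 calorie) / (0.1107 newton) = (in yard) 5.696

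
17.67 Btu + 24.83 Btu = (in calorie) 1.072e+04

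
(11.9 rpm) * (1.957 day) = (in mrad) 2.107e+08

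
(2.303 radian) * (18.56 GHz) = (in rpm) 4.082e+11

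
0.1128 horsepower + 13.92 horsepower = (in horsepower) 14.03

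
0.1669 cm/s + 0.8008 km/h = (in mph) 0.5013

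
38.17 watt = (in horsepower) 0.05119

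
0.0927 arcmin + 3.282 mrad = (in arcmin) 11.38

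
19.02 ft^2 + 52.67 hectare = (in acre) 130.2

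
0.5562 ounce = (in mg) 1.577e+04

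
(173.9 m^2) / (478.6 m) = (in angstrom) 3.634e+09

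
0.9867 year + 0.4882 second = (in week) 51.45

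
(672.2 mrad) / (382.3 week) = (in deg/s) 1.666e-07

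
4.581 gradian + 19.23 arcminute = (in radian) 0.07755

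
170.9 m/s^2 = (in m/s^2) 170.9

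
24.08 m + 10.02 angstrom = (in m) 24.08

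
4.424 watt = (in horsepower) 0.005933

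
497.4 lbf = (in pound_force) 497.4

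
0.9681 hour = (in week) 0.005762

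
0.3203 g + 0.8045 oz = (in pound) 0.05099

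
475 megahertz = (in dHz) 4.75e+09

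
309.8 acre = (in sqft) 1.349e+07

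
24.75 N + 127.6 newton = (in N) 152.3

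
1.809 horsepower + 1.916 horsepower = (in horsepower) 3.725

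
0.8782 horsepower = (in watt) 654.9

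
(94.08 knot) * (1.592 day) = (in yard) 7.28e+06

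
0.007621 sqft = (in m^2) 0.000708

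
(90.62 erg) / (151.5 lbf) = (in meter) 1.345e-08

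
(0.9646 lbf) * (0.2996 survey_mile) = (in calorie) 494.5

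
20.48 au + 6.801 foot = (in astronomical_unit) 20.48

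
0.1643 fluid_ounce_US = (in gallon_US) 0.001284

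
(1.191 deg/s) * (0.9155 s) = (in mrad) 19.03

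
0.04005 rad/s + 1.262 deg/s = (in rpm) 0.5928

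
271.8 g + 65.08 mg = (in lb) 0.5994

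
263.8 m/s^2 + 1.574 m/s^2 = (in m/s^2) 265.4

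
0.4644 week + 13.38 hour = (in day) 3.808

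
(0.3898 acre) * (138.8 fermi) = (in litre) 2.19e-07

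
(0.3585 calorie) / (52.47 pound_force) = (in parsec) 2.083e-19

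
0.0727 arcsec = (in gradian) 2.244e-05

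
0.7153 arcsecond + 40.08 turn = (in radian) 251.8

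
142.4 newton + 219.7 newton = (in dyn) 3.621e+07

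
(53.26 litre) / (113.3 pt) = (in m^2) 1.333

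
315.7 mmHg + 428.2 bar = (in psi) 6217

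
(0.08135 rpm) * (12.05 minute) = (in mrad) 6159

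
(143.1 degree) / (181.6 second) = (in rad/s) 0.01375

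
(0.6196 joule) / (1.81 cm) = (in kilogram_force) 3.491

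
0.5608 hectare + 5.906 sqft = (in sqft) 6.037e+04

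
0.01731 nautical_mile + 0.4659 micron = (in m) 32.06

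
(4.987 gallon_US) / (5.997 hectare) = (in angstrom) 3148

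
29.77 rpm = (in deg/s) 178.6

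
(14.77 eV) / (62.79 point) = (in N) 1.068e-16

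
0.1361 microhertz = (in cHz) 1.361e-05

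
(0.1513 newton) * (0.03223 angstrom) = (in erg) 4.876e-06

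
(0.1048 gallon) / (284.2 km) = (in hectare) 1.396e-13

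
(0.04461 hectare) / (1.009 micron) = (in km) 4.421e+05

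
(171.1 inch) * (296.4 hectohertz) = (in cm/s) 1.288e+07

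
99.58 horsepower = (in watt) 7.426e+04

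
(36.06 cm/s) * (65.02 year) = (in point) 2.096e+12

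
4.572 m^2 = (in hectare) 0.0004572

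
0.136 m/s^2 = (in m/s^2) 0.136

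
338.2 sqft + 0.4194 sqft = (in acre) 0.007774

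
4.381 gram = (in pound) 0.009658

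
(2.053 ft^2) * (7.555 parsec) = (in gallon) 1.175e+19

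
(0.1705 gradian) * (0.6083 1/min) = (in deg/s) 0.001556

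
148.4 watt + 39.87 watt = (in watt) 188.3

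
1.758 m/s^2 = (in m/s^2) 1.758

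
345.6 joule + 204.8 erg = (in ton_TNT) 8.26e-08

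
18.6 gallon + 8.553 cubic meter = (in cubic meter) 8.623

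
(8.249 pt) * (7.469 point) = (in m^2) 7.668e-06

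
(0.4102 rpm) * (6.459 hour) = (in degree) 5.723e+04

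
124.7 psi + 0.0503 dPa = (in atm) 8.485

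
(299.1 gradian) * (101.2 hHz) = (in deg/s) 2.724e+06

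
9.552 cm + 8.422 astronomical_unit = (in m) 1.26e+12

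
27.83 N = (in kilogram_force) 2.838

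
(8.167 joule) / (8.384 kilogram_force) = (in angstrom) 9.933e+08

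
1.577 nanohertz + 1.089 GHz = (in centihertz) 1.089e+11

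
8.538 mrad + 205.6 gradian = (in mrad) 3238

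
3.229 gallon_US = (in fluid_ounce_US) 413.3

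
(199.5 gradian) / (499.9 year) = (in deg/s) 1.139e-08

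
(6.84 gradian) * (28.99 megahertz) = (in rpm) 2.974e+07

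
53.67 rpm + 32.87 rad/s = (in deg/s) 2205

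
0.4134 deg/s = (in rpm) 0.0689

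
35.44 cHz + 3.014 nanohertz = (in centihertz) 35.44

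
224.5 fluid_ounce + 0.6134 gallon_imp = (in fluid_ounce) 318.8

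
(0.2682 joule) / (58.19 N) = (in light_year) 4.872e-19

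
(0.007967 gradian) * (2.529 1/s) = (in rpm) 0.003022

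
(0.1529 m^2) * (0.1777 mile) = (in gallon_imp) 9618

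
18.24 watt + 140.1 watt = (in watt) 158.3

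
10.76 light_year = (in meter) 1.018e+17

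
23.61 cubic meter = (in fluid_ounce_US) 7.983e+05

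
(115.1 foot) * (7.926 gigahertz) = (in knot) 5.405e+11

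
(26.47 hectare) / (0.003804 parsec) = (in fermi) 2.255e+06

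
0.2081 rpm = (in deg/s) 1.249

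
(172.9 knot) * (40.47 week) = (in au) 0.01455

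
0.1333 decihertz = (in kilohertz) 1.333e-05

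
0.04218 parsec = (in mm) 1.302e+18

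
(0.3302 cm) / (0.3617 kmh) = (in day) 3.804e-07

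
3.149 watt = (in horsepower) 0.004223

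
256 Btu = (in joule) 2.701e+05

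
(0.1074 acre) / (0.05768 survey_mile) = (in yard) 5.12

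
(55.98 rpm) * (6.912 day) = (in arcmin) 1.204e+10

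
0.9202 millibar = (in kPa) 0.09202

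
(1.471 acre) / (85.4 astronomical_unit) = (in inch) 1.834e-08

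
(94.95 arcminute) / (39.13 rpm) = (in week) 1.114e-08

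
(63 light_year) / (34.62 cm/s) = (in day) 1.993e+13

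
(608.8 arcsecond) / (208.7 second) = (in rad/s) 1.414e-05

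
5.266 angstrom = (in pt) 1.493e-06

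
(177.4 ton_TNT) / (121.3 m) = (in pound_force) 1.376e+09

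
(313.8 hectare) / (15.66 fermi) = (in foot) 6.574e+20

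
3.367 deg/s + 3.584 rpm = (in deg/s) 24.87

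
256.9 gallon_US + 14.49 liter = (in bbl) 6.208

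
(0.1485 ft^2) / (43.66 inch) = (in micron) 1.244e+04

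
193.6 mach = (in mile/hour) 1.475e+05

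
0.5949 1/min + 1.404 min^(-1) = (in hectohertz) 0.0003331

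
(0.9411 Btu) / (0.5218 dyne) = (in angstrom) 1.903e+18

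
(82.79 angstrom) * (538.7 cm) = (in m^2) 4.46e-08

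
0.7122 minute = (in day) 0.0004946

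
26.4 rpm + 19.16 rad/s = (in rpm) 209.4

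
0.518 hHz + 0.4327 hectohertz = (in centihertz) 9507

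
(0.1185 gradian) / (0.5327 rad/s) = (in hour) 9.706e-07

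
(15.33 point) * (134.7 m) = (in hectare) 7.285e-05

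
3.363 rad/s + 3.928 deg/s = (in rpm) 32.77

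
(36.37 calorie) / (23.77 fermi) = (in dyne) 6.402e+20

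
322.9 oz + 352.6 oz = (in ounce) 675.5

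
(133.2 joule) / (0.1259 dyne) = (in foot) 3.471e+08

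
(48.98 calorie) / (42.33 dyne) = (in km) 484.1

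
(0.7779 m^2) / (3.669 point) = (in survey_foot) 1972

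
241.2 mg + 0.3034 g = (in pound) 0.001201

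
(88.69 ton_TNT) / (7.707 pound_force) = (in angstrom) 1.082e+20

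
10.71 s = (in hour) 0.002975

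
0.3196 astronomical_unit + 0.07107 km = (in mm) 4.781e+13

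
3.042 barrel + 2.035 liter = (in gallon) 128.3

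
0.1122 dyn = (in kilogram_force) 1.144e-07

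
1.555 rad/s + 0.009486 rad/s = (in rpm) 14.94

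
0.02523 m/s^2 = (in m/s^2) 0.02523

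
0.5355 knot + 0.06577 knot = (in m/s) 0.3093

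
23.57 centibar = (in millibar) 235.7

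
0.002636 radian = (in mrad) 2.636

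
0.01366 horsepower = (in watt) 10.19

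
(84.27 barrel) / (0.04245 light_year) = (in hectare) 3.336e-18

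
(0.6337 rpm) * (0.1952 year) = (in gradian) 2.601e+07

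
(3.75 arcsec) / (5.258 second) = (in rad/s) 3.458e-06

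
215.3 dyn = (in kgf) 0.0002195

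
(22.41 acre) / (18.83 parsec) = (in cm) 1.561e-11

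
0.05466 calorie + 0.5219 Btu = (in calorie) 131.7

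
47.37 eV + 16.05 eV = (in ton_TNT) 2.429e-27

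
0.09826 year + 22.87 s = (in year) 0.09826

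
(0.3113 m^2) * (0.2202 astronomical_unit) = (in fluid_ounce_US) 3.468e+14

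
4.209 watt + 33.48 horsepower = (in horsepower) 33.49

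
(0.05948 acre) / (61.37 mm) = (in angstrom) 3.922e+13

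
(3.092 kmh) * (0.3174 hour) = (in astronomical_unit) 6.56e-09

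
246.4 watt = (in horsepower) 0.3304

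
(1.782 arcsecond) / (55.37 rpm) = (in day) 1.725e-11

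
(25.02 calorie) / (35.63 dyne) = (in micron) 2.938e+11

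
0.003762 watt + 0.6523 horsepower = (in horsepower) 0.6523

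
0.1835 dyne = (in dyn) 0.1835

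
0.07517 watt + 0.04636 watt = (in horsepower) 0.000163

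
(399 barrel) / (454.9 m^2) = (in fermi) 1.395e+14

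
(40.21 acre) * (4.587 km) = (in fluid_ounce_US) 2.524e+13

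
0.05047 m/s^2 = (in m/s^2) 0.05047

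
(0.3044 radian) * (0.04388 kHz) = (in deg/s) 765.3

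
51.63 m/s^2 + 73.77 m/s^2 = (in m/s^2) 125.4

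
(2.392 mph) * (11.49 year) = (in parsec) 1.256e-08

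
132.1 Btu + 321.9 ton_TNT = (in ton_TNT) 321.9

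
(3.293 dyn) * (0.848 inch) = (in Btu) 6.723e-10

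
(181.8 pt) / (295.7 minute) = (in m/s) 3.615e-06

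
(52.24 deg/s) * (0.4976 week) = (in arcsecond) 5.66e+10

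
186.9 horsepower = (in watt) 1.394e+05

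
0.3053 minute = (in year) 5.809e-07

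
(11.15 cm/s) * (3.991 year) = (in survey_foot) 4.604e+07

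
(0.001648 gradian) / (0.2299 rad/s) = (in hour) 3.128e-08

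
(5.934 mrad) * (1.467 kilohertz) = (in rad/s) 8.705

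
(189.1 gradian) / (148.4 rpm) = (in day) 2.212e-06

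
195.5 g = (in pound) 0.431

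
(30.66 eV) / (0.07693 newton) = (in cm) 6.385e-15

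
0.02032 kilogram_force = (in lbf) 0.0448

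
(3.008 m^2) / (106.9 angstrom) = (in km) 2.814e+05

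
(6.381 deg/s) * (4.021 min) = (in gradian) 1711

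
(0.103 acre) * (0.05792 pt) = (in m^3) 0.008517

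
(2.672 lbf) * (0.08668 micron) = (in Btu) 9.765e-10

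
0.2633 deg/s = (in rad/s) 0.004595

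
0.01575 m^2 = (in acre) 3.892e-06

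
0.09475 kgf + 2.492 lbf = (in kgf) 1.225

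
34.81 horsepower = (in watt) 2.596e+04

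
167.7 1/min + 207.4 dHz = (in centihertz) 2354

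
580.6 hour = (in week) 3.456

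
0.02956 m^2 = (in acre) 7.304e-06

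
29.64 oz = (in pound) 1.853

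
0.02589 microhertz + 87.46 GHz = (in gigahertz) 87.46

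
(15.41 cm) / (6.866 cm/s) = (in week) 3.711e-06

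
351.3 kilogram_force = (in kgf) 351.3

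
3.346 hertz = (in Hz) 3.346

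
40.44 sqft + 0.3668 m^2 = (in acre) 0.001019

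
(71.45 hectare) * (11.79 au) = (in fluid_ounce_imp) 4.435e+22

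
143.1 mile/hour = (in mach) 0.1879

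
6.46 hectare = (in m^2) 6.46e+04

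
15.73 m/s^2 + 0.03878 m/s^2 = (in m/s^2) 15.77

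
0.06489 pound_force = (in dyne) 2.886e+04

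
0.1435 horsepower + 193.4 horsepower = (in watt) 1.443e+05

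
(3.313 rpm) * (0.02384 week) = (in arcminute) 1.72e+07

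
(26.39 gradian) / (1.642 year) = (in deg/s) 4.587e-07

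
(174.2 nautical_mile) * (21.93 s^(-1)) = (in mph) 1.583e+07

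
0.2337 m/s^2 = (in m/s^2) 0.2337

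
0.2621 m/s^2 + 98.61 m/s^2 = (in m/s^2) 98.87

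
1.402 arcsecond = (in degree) 0.0003894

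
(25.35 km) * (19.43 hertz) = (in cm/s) 4.926e+07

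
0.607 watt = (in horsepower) 0.000814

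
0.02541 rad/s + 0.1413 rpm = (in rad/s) 0.04021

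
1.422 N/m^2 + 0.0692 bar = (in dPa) 6.921e+04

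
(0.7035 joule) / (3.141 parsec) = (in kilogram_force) 7.402e-19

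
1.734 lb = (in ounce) 27.74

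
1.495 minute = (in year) 2.844e-06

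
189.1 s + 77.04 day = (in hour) 1849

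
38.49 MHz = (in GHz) 0.03849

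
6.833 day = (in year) 0.01872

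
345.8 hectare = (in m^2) 3.458e+06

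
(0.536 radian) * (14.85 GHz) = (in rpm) 7.601e+10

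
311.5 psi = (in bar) 21.48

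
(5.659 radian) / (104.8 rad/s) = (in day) 6.25e-07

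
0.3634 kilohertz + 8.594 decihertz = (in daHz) 36.43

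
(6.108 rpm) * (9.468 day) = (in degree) 2.998e+07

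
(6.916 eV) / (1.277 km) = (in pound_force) 1.951e-22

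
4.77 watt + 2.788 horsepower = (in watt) 2084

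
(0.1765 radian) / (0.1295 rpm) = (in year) 4.127e-07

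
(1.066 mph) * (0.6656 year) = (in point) 2.835e+10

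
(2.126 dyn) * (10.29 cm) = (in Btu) 2.073e-09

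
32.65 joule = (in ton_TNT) 7.804e-09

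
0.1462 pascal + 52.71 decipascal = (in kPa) 0.005417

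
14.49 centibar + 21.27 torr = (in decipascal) 1.733e+05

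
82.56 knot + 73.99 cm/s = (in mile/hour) 96.66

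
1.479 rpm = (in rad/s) 0.1549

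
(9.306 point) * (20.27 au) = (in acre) 2.46e+06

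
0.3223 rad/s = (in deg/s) 18.47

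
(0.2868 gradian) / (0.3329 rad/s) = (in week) 2.238e-08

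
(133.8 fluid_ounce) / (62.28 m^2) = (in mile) 3.948e-08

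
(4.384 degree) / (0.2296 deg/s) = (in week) 3.157e-05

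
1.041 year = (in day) 380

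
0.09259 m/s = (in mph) 0.2071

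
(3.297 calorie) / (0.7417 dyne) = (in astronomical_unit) 1.243e-05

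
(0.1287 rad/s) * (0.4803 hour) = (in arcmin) 7.65e+05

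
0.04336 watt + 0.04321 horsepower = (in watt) 32.27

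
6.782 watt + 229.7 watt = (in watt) 236.5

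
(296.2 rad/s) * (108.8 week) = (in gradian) 1.241e+12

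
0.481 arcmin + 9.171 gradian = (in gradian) 9.18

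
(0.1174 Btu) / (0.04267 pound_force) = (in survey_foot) 2141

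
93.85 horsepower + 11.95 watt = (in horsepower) 93.87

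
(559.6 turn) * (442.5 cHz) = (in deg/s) 8.914e+05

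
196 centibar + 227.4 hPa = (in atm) 2.159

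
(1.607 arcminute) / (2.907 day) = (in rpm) 1.777e-08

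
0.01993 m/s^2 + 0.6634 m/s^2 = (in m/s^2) 0.6833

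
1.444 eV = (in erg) 2.314e-12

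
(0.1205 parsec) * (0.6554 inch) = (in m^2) 6.19e+13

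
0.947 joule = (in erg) 9.47e+06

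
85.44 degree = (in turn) 0.2373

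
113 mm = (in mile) 7.021e-05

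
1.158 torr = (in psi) 0.02239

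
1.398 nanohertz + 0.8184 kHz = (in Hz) 818.4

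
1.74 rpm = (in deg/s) 10.44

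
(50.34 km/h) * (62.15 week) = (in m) 5.256e+08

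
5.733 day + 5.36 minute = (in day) 5.737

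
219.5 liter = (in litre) 219.5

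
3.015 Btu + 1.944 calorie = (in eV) 1.99e+22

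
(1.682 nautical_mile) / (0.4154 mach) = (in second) 22.02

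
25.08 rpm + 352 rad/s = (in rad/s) 354.6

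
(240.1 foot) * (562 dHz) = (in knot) 7995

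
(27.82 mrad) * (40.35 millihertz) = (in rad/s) 0.001123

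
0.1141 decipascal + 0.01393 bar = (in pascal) 1393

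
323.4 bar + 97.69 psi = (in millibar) 3.301e+05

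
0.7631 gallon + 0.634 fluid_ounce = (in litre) 2.907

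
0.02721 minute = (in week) 2.699e-06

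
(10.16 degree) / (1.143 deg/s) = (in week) 1.47e-05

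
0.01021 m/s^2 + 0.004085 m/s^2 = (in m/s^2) 0.0143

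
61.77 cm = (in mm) 617.7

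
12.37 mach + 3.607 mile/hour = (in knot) 8191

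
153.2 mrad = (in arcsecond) 3.16e+04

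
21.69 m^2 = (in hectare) 0.002169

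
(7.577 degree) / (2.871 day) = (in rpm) 5.091e-06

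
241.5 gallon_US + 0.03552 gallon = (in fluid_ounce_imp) 3.218e+04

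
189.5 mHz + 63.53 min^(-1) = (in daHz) 0.1248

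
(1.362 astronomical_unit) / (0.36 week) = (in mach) 2748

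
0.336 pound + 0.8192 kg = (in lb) 2.142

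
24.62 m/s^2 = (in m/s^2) 24.62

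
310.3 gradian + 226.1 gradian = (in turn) 1.341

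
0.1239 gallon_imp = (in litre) 0.5633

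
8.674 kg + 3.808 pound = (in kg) 10.4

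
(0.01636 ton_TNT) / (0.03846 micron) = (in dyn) 1.78e+20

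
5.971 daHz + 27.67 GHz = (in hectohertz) 2.767e+08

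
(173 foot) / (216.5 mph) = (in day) 6.306e-06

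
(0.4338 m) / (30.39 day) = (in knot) 3.211e-07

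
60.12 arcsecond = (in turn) 4.639e-05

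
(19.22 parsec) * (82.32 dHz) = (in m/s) 4.882e+18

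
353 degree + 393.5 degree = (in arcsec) 2.687e+06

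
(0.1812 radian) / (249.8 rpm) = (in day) 8.017e-08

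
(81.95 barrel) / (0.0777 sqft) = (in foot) 5922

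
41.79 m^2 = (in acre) 0.01033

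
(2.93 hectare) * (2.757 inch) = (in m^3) 2052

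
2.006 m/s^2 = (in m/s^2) 2.006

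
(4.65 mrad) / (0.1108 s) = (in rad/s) 0.04197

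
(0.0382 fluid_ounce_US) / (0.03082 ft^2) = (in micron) 394.6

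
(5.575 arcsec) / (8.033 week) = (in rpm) 5.313e-11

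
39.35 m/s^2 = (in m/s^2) 39.35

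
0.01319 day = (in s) 1140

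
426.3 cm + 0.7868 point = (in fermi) 4.263e+15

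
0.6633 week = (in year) 0.01272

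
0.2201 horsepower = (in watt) 164.1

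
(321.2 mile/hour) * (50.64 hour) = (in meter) 2.618e+07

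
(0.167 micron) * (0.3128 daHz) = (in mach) 1.534e-09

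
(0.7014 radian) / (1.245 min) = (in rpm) 0.08966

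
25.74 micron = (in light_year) 2.721e-21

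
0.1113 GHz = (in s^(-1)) 1.113e+08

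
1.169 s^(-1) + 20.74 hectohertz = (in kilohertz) 2.075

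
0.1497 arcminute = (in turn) 6.931e-06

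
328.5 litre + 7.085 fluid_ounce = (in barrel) 2.068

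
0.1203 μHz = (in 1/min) 7.218e-06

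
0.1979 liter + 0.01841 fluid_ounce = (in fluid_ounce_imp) 6.984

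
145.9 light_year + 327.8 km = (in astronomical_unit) 9.227e+06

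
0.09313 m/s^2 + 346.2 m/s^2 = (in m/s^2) 346.3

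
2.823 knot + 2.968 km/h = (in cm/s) 227.7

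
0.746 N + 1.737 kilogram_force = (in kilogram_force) 1.813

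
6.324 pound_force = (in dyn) 2.813e+06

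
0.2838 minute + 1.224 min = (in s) 90.47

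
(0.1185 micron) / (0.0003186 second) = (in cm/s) 0.03719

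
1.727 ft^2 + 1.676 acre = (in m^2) 6783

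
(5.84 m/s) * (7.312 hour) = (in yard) 1.681e+05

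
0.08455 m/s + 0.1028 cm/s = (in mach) 0.0002513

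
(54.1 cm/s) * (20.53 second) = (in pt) 3.148e+04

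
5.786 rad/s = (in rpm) 55.25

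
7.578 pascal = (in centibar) 0.007578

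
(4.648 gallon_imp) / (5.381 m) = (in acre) 9.703e-07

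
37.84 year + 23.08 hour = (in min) 1.989e+07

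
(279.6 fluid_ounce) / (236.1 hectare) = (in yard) 3.83e-09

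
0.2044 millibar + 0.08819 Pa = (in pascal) 20.53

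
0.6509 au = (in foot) 3.195e+11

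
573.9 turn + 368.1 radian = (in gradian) 2.53e+05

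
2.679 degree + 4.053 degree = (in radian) 0.1175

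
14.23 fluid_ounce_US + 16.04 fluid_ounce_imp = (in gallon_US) 0.2316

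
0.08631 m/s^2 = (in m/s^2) 0.08631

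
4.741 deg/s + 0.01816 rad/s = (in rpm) 0.9636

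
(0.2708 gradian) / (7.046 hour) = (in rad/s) 1.677e-07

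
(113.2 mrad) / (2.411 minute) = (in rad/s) 0.0007825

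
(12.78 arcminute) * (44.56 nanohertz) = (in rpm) 1.582e-09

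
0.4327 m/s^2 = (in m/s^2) 0.4327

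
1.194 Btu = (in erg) 1.26e+10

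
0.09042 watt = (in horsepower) 0.0001213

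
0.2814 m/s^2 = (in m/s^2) 0.2814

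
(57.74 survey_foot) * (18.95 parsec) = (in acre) 2.543e+15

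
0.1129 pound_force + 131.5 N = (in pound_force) 29.68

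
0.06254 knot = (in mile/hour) 0.07197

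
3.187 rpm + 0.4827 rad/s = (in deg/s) 46.78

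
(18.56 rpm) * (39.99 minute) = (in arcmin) 1.603e+07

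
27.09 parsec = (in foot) 2.742e+18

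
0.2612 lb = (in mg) 1.185e+05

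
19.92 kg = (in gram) 1.992e+04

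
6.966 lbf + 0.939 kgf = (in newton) 40.19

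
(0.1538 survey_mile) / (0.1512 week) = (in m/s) 0.002707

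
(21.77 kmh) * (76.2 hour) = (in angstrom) 1.659e+16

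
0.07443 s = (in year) 2.36e-09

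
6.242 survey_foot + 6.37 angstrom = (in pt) 5393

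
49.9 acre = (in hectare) 20.19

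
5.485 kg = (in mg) 5.485e+06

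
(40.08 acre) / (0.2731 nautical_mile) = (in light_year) 3.39e-14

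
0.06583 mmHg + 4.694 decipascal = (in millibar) 0.09246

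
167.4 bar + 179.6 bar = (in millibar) 3.47e+05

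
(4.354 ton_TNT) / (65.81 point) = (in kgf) 8.001e+10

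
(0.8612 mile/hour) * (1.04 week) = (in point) 6.864e+08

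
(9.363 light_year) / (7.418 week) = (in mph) 4.417e+10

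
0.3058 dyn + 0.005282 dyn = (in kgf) 3.172e-07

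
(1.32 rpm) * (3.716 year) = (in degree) 9.281e+08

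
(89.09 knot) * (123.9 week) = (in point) 9.735e+12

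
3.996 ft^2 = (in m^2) 0.3712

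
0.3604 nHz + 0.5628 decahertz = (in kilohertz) 0.005628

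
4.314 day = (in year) 0.01182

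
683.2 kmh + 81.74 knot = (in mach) 0.6808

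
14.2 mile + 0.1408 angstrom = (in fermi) 2.285e+19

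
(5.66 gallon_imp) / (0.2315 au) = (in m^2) 7.43e-13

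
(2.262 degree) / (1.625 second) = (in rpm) 0.232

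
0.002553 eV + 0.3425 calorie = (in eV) 8.944e+18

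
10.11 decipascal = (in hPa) 0.01011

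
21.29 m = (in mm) 2.129e+04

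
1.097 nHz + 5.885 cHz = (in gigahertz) 5.885e-11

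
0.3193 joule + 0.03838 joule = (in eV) 2.232e+18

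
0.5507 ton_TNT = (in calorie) 5.507e+08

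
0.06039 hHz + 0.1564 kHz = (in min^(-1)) 9746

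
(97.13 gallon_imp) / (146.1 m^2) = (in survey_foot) 0.009916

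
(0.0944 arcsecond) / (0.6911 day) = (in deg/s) 4.392e-10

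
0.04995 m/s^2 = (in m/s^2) 0.04995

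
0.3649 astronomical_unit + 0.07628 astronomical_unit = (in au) 0.4412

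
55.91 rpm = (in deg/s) 335.5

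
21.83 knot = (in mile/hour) 25.12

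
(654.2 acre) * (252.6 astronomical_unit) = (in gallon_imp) 2.201e+22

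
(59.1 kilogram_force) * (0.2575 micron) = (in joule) 0.0001492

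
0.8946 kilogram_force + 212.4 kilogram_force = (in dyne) 2.092e+08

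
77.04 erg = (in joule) 7.704e-06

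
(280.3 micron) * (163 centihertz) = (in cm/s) 0.04569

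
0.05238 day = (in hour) 1.257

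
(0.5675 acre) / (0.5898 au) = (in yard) 2.847e-08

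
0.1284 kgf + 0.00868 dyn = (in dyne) 1.259e+05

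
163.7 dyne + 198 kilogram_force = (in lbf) 436.5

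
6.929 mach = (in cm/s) 2.359e+05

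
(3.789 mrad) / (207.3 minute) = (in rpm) 2.909e-06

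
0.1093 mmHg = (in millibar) 0.1457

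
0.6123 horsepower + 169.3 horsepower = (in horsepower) 169.9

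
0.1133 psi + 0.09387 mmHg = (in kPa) 0.7937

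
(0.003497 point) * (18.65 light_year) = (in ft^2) 2.343e+12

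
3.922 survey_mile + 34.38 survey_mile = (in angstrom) 6.164e+14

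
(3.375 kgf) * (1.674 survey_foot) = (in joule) 16.89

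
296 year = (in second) 9.335e+09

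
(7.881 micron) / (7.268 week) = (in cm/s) 1.793e-10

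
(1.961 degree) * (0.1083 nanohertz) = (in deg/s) 2.124e-10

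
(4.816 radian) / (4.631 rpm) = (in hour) 0.002759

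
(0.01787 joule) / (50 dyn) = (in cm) 3574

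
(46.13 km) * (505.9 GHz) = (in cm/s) 2.334e+18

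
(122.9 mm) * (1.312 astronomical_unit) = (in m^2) 2.412e+10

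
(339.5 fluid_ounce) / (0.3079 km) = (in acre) 8.058e-09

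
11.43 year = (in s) 3.605e+08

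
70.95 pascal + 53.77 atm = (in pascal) 5.448e+06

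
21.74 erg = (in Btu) 2.061e-09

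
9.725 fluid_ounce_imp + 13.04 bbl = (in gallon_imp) 456.1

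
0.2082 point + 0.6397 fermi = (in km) 7.345e-08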